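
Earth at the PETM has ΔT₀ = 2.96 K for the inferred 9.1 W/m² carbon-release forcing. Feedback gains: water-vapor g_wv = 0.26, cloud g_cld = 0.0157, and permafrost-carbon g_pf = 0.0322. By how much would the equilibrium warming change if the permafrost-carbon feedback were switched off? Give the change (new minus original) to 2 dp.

-0.19 K

Original: g = 0.3079, ΔT = 2.96/(1−0.3079) = 4.2768 K.
Without permafrost-carbon: g' = 0.2757, ΔT' = 2.96/(1−0.2757) = 4.0867 K.
Change = 4.0867 − 4.2768 = -0.19 K.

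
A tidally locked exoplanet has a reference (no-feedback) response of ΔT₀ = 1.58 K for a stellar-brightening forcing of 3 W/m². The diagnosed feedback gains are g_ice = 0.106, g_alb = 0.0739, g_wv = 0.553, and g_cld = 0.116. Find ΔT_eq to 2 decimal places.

10.46 K

Total gain g = 0.106 + 0.0739 + 0.553 + 0.116 = 0.8489.
Amplification A = 1/(1 − 0.8489) = 6.618.
ΔT = 1.58 × 6.618 = 10.46 K.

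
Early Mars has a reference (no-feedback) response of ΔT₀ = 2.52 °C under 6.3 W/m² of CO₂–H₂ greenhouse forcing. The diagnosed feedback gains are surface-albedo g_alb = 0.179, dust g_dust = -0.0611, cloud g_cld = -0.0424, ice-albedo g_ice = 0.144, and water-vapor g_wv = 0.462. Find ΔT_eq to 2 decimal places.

Total gain g = 0.179 − 0.0611 − 0.0424 + 0.144 + 0.462 = 0.6815.
Amplification A = 1/(1 − 0.6815) = 3.14.
ΔT = 2.52 × 3.14 = 7.91 °C.

7.91 °C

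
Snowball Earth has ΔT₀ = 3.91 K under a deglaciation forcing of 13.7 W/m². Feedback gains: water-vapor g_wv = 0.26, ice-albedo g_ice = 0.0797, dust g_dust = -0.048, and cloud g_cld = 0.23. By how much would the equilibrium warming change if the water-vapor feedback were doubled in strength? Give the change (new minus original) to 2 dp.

Original: g = 0.5217, ΔT = 3.91/(1−0.5217) = 8.1748 K.
With doubled water-vapor: g' = 0.7817, ΔT' = 3.91/(1−0.7817) = 17.9111 K.
Change = 17.9111 − 8.1748 = 9.74 K.

9.74 K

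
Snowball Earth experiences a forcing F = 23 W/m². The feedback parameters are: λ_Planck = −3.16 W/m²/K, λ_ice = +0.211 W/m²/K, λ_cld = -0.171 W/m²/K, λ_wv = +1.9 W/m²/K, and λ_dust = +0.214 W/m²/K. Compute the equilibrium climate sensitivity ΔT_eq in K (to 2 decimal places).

Net feedback parameter λ = (−3.16) + (+0.211) + (-0.171) + (+1.9) + (+0.214) = -1.006 W/m²/K.
ΔT = −F/λ = −23/(-1.006) = 22.86 K.

22.86 K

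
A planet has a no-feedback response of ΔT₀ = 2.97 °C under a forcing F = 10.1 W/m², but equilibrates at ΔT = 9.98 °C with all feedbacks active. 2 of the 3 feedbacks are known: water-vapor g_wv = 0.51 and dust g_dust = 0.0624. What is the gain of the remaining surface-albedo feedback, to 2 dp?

0.13

Amplification A = ΔT/ΔT₀ = 9.98/2.97 = 3.36.
Total gain g = 1 − 1/A = 1 − 1/3.36 = 0.7024.
Known gains sum to 0.51 + 0.0624 = 0.5724.
g_alb = 0.7024 − 0.5724 = 0.13.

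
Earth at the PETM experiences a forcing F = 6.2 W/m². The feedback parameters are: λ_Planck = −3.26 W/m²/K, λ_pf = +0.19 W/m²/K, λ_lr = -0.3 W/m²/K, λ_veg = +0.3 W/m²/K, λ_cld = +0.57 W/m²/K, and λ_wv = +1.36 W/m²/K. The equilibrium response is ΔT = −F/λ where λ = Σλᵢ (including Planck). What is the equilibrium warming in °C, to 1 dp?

Net feedback parameter λ = (−3.26) + (+0.19) + (-0.3) + (+0.3) + (+0.57) + (+1.36) = -1.14 W/m²/K.
ΔT = −F/λ = −6.2/(-1.14) = 5.4 °C.

5.4 °C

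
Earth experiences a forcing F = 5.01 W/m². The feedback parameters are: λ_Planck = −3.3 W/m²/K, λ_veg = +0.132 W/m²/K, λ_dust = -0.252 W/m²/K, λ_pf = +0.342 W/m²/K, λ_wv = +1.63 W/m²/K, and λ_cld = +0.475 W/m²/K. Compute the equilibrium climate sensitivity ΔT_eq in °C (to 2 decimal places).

Net feedback parameter λ = (−3.3) + (+0.132) + (-0.252) + (+0.342) + (+1.63) + (+0.475) = -0.973 W/m²/K.
ΔT = −F/λ = −5.01/(-0.973) = 5.15 °C.

5.15 °C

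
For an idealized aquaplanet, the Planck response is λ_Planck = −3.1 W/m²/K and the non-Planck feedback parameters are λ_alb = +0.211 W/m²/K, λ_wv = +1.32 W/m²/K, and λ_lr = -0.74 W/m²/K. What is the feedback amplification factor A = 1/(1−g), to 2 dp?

Convert to gains: g_alb = 0.211/3.1 = 0.06806; g_wv = 1.32/3.1 = 0.4258; g_lr = -0.74/3.1 = -0.2387.
Total gain g = 0.25516.
A = 1/(1 − 0.25516) = 1.34.

1.34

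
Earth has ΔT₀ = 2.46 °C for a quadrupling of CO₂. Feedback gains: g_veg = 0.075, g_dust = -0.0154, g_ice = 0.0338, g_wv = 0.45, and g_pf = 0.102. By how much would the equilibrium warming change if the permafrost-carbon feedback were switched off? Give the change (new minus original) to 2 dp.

-1.55 °C

Original: g = 0.6454, ΔT = 2.46/(1−0.6454) = 6.9374 °C.
Without permafrost-carbon: g' = 0.5434, ΔT' = 2.46/(1−0.5434) = 5.3876 °C.
Change = 5.3876 − 6.9374 = -1.55 °C.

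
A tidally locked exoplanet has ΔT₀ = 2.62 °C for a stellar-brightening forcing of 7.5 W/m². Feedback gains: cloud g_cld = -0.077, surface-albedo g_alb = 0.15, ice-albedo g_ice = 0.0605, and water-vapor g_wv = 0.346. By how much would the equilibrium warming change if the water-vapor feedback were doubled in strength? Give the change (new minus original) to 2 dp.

9.98 °C

Original: g = 0.4795, ΔT = 2.62/(1−0.4795) = 5.0336 °C.
With doubled water-vapor: g' = 0.8255, ΔT' = 2.62/(1−0.8255) = 15.0143 °C.
Change = 15.0143 − 5.0336 = 9.98 °C.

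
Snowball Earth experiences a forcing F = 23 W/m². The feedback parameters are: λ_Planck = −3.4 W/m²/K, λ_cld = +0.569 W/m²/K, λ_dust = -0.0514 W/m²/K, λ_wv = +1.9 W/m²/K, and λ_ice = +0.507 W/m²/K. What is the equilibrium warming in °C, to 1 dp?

Net feedback parameter λ = (−3.4) + (+0.569) + (-0.0514) + (+1.9) + (+0.507) = -0.4754 W/m²/K.
ΔT = −F/λ = −23/(-0.4754) = 48.4 °C.

48.4 °C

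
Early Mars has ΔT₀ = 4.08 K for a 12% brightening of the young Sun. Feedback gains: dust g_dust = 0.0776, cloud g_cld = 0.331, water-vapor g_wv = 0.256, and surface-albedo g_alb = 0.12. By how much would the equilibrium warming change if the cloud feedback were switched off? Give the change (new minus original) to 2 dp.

Original: g = 0.7846, ΔT = 4.08/(1−0.7846) = 18.9415 K.
Without cloud: g' = 0.4536, ΔT' = 4.08/(1−0.4536) = 7.4671 K.
Change = 7.4671 − 18.9415 = -11.47 K.

-11.47 K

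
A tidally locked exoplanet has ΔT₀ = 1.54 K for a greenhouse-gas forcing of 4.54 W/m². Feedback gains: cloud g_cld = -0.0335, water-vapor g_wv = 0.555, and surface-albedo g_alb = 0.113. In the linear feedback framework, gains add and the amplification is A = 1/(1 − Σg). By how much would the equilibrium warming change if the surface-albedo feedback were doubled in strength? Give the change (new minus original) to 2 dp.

1.89 K

Original: g = 0.6345, ΔT = 1.54/(1−0.6345) = 4.2134 K.
With doubled surface-albedo: g' = 0.7475, ΔT' = 1.54/(1−0.7475) = 6.0990 K.
Change = 6.0990 − 4.2134 = 1.89 K.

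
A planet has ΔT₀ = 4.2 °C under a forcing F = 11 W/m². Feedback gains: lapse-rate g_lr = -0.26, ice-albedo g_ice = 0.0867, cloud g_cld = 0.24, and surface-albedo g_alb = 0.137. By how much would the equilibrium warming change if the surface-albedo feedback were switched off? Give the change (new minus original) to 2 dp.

-0.77 °C

Original: g = 0.2037, ΔT = 4.2/(1−0.2037) = 5.2744 °C.
Without surface-albedo: g' = 0.0667, ΔT' = 4.2/(1−0.0667) = 4.5002 °C.
Change = 4.5002 − 5.2744 = -0.77 °C.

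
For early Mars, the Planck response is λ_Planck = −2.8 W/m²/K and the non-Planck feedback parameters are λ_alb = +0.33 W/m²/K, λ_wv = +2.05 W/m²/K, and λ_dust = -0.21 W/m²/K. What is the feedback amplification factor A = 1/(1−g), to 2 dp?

4.44

Convert to gains: g_alb = 0.33/2.8 = 0.1179; g_wv = 2.05/2.8 = 0.7321; g_dust = -0.21/2.8 = -0.075.
Total gain g = 0.775.
A = 1/(1 − 0.775) = 4.44.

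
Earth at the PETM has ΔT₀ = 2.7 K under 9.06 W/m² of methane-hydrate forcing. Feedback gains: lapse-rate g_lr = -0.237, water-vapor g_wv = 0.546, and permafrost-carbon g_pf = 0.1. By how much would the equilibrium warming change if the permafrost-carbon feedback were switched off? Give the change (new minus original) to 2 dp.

-0.66 K

Original: g = 0.409, ΔT = 2.7/(1−0.409) = 4.5685 K.
Without permafrost-carbon: g' = 0.309, ΔT' = 2.7/(1−0.309) = 3.9074 K.
Change = 3.9074 − 4.5685 = -0.66 K.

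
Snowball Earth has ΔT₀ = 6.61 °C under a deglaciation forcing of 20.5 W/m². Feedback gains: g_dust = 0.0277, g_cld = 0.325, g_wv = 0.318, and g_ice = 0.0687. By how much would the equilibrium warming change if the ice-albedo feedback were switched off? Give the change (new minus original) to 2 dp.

-5.29 °C

Original: g = 0.7394, ΔT = 6.61/(1−0.7394) = 25.3645 °C.
Without ice-albedo: g' = 0.6707, ΔT' = 6.61/(1−0.6707) = 20.0729 °C.
Change = 20.0729 − 25.3645 = -5.29 °C.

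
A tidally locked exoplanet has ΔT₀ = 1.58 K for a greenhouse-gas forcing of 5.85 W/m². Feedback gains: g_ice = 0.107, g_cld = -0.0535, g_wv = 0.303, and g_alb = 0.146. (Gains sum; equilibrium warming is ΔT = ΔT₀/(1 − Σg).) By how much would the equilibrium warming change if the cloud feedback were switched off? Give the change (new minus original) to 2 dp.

0.38 K

Original: g = 0.5025, ΔT = 1.58/(1−0.5025) = 3.1759 K.
Without cloud: g' = 0.556, ΔT' = 1.58/(1−0.556) = 3.5586 K.
Change = 3.5586 − 3.1759 = 0.38 K.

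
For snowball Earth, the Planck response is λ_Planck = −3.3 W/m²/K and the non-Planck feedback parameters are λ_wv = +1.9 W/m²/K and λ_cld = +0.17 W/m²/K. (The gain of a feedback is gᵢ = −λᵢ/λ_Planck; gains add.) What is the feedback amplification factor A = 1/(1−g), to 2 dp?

Convert to gains: g_wv = 1.9/3.3 = 0.5758; g_cld = 0.17/3.3 = 0.05152.
Total gain g = 0.62732.
A = 1/(1 − 0.62732) = 2.68.

2.68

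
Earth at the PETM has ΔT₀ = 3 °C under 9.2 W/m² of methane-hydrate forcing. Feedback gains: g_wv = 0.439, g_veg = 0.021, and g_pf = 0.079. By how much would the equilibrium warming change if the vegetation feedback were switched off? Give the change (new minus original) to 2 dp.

-0.28 °C

Original: g = 0.539, ΔT = 3/(1−0.539) = 6.5076 °C.
Without vegetation: g' = 0.518, ΔT' = 3/(1−0.518) = 6.2241 °C.
Change = 6.2241 − 6.5076 = -0.28 °C.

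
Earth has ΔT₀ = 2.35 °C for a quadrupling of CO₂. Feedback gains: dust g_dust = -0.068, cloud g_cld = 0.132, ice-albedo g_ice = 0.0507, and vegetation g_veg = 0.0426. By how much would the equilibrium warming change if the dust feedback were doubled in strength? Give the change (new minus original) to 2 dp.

-0.21 °C

Original: g = 0.1573, ΔT = 2.35/(1−0.1573) = 2.7887 °C.
With doubled dust: g' = 0.0893, ΔT' = 2.35/(1−0.0893) = 2.5804 °C.
Change = 2.5804 − 2.7887 = -0.21 °C.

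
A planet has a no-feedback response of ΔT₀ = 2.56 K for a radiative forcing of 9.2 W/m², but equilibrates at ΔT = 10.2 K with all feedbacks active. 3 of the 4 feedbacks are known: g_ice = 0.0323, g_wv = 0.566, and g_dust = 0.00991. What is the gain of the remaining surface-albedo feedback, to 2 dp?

0.14

Amplification A = ΔT/ΔT₀ = 10.2/2.56 = 3.984.
Total gain g = 1 − 1/A = 1 − 1/3.984 = 0.749.
Known gains sum to 0.0323 + 0.566 + 0.00991 = 0.60821.
g_alb = 0.749 − 0.60821 = 0.14.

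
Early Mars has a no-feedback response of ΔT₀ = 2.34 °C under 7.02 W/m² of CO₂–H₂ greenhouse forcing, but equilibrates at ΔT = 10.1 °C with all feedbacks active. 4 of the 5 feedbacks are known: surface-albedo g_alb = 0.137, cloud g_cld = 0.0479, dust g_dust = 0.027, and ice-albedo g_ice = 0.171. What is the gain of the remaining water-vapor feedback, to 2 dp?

0.39

Amplification A = ΔT/ΔT₀ = 10.1/2.34 = 4.316.
Total gain g = 1 − 1/A = 1 − 1/4.316 = 0.7683.
Known gains sum to 0.137 + 0.0479 + 0.027 + 0.171 = 0.3829.
g_wv = 0.7683 − 0.3829 = 0.39.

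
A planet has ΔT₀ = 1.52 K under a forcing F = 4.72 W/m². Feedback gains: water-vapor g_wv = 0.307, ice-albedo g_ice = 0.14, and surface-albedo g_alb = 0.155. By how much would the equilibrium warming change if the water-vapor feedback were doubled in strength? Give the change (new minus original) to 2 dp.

12.88 K

Original: g = 0.602, ΔT = 1.52/(1−0.602) = 3.8191 K.
With doubled water-vapor: g' = 0.909, ΔT' = 1.52/(1−0.909) = 16.7033 K.
Change = 16.7033 − 3.8191 = 12.88 K.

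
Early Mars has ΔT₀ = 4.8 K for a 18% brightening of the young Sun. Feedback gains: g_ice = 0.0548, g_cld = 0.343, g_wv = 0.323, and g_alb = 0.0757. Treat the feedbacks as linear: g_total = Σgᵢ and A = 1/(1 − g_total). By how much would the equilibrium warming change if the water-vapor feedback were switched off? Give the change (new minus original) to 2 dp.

-14.47 K

Original: g = 0.7965, ΔT = 4.8/(1−0.7965) = 23.5872 K.
Without water-vapor: g' = 0.4735, ΔT' = 4.8/(1−0.4735) = 9.1168 K.
Change = 9.1168 − 23.5872 = -14.47 K.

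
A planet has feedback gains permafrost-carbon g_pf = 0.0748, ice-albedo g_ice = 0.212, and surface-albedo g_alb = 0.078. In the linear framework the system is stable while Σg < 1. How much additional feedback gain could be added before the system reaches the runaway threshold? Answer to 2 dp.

0.64

Current total gain = 0.0748 + 0.212 + 0.078 = 0.3648.
Margin to runaway = 1 − 0.3648 = 0.64.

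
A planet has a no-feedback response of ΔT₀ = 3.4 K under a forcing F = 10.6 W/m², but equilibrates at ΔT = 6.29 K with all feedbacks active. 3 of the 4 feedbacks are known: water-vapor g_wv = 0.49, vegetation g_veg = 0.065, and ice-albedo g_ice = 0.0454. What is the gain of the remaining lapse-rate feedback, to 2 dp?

-0.14

Amplification A = ΔT/ΔT₀ = 6.29/3.4 = 1.85.
Total gain g = 1 − 1/A = 1 − 1/1.85 = 0.4595.
Known gains sum to 0.49 + 0.065 + 0.0454 = 0.6004.
g_lr = 0.4595 − 0.6004 = -0.14.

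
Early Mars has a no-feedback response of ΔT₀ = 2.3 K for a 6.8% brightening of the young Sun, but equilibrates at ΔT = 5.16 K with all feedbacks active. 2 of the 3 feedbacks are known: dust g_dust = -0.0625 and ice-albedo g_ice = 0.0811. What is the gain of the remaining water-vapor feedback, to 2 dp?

0.54

Amplification A = ΔT/ΔT₀ = 5.16/2.3 = 2.243.
Total gain g = 1 − 1/A = 1 − 1/2.243 = 0.5542.
Known gains sum to -0.0625 + 0.0811 = 0.0186.
g_wv = 0.5542 − 0.0186 = 0.54.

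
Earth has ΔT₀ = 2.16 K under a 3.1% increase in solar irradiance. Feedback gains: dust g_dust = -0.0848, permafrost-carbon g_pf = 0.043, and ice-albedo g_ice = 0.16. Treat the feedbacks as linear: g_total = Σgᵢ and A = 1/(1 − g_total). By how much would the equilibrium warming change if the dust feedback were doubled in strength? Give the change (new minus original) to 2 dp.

-0.21 K

Original: g = 0.1182, ΔT = 2.16/(1−0.1182) = 2.4495 K.
With doubled dust: g' = 0.0334, ΔT' = 2.16/(1−0.0334) = 2.2346 K.
Change = 2.2346 − 2.4495 = -0.21 K.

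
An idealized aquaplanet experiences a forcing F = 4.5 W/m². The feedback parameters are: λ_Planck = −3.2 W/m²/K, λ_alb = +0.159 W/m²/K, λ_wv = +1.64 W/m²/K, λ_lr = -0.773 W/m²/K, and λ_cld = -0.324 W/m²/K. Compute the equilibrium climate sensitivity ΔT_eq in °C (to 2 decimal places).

1.80 °C

Net feedback parameter λ = (−3.2) + (+0.159) + (+1.64) + (-0.773) + (-0.324) = -2.498 W/m²/K.
ΔT = −F/λ = −4.5/(-2.498) = 1.80 °C.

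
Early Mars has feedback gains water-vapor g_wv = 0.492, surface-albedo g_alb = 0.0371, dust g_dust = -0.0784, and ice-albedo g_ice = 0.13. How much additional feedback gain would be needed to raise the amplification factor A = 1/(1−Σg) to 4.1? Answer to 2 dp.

0.18

Current total gain = 0.5807.
Target gain for A = 4.1: g* = 1 − 1/4.1 = 0.7561.
Additional gain needed = 0.7561 − 0.5807 = 0.18.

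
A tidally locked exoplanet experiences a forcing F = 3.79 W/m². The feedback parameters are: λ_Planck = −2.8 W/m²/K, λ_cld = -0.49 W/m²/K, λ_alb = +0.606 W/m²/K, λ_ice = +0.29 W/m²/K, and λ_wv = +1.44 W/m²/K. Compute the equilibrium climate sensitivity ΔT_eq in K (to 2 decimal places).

3.97 K

Net feedback parameter λ = (−2.8) + (-0.49) + (+0.606) + (+0.29) + (+1.44) = -0.954 W/m²/K.
ΔT = −F/λ = −3.79/(-0.954) = 3.97 K.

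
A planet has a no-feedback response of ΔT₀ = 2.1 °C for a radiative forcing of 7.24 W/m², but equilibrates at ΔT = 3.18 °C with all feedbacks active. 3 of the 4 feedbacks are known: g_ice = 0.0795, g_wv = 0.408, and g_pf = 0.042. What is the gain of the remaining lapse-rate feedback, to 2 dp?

-0.19

Amplification A = ΔT/ΔT₀ = 3.18/2.1 = 1.514.
Total gain g = 1 − 1/A = 1 − 1/1.514 = 0.3395.
Known gains sum to 0.0795 + 0.408 + 0.042 = 0.5295.
g_lr = 0.3395 − 0.5295 = -0.19.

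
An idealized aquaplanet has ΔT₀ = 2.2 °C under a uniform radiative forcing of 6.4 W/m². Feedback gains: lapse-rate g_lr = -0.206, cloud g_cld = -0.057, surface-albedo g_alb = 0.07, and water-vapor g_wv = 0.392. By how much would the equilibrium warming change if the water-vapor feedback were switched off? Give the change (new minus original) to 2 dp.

Original: g = 0.199, ΔT = 2.2/(1−0.199) = 2.7466 °C.
Without water-vapor: g' = -0.193, ΔT' = 2.2/(1+0.193) = 1.8441 °C.
Change = 1.8441 − 2.7466 = -0.90 °C.

-0.90 °C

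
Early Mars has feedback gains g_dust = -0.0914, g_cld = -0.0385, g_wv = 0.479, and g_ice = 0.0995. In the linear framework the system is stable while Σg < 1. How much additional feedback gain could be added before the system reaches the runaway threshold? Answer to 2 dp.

0.55

Current total gain = -0.0914 − 0.0385 + 0.479 + 0.0995 = 0.4486.
Margin to runaway = 1 − 0.4486 = 0.55.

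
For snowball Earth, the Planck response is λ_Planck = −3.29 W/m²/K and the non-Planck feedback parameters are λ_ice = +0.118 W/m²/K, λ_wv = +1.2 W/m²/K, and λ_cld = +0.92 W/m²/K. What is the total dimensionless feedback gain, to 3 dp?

0.680

Convert to gains: g_ice = 0.118/3.29 = 0.03587; g_wv = 1.2/3.29 = 0.3647; g_cld = 0.92/3.29 = 0.2796.
Total gain g = 0.68017.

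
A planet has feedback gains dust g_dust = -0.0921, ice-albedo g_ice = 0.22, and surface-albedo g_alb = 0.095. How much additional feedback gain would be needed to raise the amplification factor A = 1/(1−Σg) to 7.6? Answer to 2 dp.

Current total gain = 0.2229.
Target gain for A = 7.6: g* = 1 − 1/7.6 = 0.8684.
Additional gain needed = 0.8684 − 0.2229 = 0.65.

0.65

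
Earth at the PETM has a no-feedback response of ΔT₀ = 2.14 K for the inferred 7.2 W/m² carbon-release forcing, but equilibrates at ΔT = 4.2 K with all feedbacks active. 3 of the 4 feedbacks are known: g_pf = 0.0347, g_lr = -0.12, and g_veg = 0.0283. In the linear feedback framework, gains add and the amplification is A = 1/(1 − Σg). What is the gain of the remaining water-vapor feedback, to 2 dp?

Amplification A = ΔT/ΔT₀ = 4.2/2.14 = 1.963.
Total gain g = 1 − 1/A = 1 − 1/1.963 = 0.4906.
Known gains sum to 0.0347 − 0.12 + 0.0283 = -0.057.
g_wv = 0.4906 + 0.057 = 0.55.

0.55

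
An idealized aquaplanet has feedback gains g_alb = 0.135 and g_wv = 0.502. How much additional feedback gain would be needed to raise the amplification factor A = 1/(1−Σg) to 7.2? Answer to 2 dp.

Current total gain = 0.637.
Target gain for A = 7.2: g* = 1 − 1/7.2 = 0.8611.
Additional gain needed = 0.8611 − 0.637 = 0.22.

0.22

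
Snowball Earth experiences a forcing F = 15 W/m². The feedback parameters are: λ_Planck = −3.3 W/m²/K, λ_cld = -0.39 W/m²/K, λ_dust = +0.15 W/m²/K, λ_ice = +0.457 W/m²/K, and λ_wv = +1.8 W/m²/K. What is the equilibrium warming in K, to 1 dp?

Net feedback parameter λ = (−3.3) + (-0.39) + (+0.15) + (+0.457) + (+1.8) = -1.283 W/m²/K.
ΔT = −F/λ = −15/(-1.283) = 11.7 K.

11.7 K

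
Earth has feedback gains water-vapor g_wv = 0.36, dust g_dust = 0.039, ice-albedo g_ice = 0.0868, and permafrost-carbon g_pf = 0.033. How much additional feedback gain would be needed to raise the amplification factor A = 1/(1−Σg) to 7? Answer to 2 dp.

Current total gain = 0.5188.
Target gain for A = 7: g* = 1 − 1/7 = 0.8571.
Additional gain needed = 0.8571 − 0.5188 = 0.34.

0.34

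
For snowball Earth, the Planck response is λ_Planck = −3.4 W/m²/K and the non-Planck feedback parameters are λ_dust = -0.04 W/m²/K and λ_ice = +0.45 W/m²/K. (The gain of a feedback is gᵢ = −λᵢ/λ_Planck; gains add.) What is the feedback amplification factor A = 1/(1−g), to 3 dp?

1.137

Convert to gains: g_dust = -0.04/3.4 = -0.01176; g_ice = 0.45/3.4 = 0.1324.
Total gain g = 0.12064.
A = 1/(1 − 0.12064) = 1.137.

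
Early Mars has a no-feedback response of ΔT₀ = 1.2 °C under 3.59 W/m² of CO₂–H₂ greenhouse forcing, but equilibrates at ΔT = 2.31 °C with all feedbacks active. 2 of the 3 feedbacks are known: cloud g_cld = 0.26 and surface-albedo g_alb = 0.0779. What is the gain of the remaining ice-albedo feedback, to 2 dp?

Amplification A = ΔT/ΔT₀ = 2.31/1.2 = 1.925.
Total gain g = 1 − 1/A = 1 − 1/1.925 = 0.4805.
Known gains sum to 0.26 + 0.0779 = 0.3379.
g_ice = 0.4805 − 0.3379 = 0.14.

0.14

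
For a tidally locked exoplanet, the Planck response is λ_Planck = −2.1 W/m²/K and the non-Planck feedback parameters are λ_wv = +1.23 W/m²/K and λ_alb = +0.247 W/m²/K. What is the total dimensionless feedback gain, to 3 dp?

0.703

Convert to gains: g_wv = 1.23/2.1 = 0.5857; g_alb = 0.247/2.1 = 0.1176.
Total gain g = 0.7033.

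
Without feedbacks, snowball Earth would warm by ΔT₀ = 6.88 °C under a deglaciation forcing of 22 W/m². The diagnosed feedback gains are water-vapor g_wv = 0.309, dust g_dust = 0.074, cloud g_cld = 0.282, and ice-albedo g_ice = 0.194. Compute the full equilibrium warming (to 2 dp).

48.79 °C

Total gain g = 0.309 + 0.074 + 0.282 + 0.194 = 0.859.
Amplification A = 1/(1 − 0.859) = 7.092.
ΔT = 6.88 × 7.092 = 48.79 °C.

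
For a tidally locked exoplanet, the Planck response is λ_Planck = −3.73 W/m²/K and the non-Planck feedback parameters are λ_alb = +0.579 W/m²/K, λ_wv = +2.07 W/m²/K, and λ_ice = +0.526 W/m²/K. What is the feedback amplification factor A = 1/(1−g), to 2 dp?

Convert to gains: g_alb = 0.579/3.73 = 0.1552; g_wv = 2.07/3.73 = 0.555; g_ice = 0.526/3.73 = 0.141.
Total gain g = 0.8512.
A = 1/(1 − 0.8512) = 6.72.

6.72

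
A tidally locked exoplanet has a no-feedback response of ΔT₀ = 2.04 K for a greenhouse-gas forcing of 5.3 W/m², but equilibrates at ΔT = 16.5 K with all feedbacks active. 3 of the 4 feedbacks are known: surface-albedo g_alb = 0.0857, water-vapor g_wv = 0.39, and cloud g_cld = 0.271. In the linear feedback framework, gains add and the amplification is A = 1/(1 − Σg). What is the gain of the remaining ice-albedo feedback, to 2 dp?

0.13

Amplification A = ΔT/ΔT₀ = 16.5/2.04 = 8.088.
Total gain g = 1 − 1/A = 1 − 1/8.088 = 0.8764.
Known gains sum to 0.0857 + 0.39 + 0.271 = 0.7467.
g_ice = 0.8764 − 0.7467 = 0.13.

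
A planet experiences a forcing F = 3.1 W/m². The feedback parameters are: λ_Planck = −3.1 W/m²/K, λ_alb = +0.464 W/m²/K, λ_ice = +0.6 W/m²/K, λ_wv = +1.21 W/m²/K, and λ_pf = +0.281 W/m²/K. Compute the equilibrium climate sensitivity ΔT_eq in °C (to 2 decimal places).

5.69 °C

Net feedback parameter λ = (−3.1) + (+0.464) + (+0.6) + (+1.21) + (+0.281) = -0.545 W/m²/K.
ΔT = −F/λ = −3.1/(-0.545) = 5.69 °C.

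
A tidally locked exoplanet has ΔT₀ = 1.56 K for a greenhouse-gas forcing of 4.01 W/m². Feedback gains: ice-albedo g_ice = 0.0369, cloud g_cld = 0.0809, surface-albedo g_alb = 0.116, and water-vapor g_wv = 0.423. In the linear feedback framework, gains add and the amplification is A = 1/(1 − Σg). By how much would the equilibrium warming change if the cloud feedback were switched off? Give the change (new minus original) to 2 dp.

-0.87 K

Original: g = 0.6568, ΔT = 1.56/(1−0.6568) = 4.5455 K.
Without cloud: g' = 0.5759, ΔT' = 1.56/(1−0.5759) = 3.6784 K.
Change = 3.6784 − 4.5455 = -0.87 K.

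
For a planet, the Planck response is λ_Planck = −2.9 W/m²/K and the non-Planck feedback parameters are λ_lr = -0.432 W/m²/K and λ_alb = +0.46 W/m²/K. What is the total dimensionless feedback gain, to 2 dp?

0.01

Convert to gains: g_lr = -0.432/2.9 = -0.149; g_alb = 0.46/2.9 = 0.1586.
Total gain g = 0.0096.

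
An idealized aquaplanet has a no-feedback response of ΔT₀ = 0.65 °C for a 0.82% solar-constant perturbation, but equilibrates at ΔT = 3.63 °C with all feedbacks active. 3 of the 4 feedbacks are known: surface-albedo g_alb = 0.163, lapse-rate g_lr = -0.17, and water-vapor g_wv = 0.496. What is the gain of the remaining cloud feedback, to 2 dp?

0.33

Amplification A = ΔT/ΔT₀ = 3.63/0.65 = 5.585.
Total gain g = 1 − 1/A = 1 − 1/5.585 = 0.8209.
Known gains sum to 0.163 − 0.17 + 0.496 = 0.489.
g_cld = 0.8209 − 0.489 = 0.33.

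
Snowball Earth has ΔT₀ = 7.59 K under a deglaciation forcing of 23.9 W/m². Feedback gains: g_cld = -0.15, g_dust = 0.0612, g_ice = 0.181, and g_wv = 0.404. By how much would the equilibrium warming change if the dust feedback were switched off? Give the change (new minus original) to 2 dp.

-1.63 K

Original: g = 0.4962, ΔT = 7.59/(1−0.4962) = 15.0655 K.
Without dust: g' = 0.435, ΔT' = 7.59/(1−0.435) = 13.4336 K.
Change = 13.4336 − 15.0655 = -1.63 K.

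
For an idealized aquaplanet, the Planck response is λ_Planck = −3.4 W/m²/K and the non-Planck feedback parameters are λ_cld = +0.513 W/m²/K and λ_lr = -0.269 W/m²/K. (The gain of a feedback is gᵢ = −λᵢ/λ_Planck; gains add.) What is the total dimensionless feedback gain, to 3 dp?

Convert to gains: g_cld = 0.513/3.4 = 0.1509; g_lr = -0.269/3.4 = -0.07912.
Total gain g = 0.07178.

0.072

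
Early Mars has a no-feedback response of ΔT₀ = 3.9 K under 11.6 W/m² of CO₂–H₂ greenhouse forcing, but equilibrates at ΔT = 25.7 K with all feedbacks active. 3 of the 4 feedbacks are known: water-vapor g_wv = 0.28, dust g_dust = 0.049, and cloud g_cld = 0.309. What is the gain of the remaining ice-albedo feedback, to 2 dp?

Amplification A = ΔT/ΔT₀ = 25.7/3.9 = 6.59.
Total gain g = 1 − 1/A = 1 − 1/6.59 = 0.8483.
Known gains sum to 0.28 + 0.049 + 0.309 = 0.638.
g_ice = 0.8483 − 0.638 = 0.21.

0.21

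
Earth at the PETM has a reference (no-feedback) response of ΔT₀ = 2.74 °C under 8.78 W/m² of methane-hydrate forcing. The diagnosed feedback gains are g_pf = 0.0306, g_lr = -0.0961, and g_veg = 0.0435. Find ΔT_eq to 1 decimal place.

2.7 °C

Total gain g = 0.0306 − 0.0961 + 0.0435 = -0.022.
Amplification A = 1/(1 + 0.022) = 0.9785.
ΔT = 2.74 × 0.9785 = 2.7 °C.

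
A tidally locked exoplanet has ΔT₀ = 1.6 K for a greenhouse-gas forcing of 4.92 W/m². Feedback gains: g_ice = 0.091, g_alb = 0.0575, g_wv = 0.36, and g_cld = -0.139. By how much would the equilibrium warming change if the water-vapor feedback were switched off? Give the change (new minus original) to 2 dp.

Original: g = 0.3695, ΔT = 1.6/(1−0.3695) = 2.5377 K.
Without water-vapor: g' = 0.0095, ΔT' = 1.6/(1−0.0095) = 1.6153 K.
Change = 1.6153 − 2.5377 = -0.92 K.

-0.92 K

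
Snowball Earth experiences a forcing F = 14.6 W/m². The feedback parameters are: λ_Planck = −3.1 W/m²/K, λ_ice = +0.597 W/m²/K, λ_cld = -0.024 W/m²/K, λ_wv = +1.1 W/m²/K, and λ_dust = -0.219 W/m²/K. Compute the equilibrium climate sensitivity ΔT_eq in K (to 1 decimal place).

8.9 K

Net feedback parameter λ = (−3.1) + (+0.597) + (-0.024) + (+1.1) + (-0.219) = -1.646 W/m²/K.
ΔT = −F/λ = −14.6/(-1.646) = 8.9 K.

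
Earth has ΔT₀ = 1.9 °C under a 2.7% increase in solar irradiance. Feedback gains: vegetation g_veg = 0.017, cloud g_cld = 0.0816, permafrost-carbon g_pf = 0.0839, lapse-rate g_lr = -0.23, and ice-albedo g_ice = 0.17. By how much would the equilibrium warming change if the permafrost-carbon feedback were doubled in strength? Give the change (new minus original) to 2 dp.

Original: g = 0.1225, ΔT = 1.9/(1−0.1225) = 2.1652 °C.
With doubled permafrost-carbon: g' = 0.2064, ΔT' = 1.9/(1−0.2064) = 2.3942 °C.
Change = 2.3942 − 2.1652 = 0.23 °C.

0.23 °C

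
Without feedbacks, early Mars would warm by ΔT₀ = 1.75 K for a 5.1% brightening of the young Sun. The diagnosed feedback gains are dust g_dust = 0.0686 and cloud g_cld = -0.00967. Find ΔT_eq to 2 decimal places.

1.86 K

Total gain g = 0.0686 − 0.00967 = 0.05893.
Amplification A = 1/(1 − 0.05893) = 1.063.
ΔT = 1.75 × 1.063 = 1.86 K.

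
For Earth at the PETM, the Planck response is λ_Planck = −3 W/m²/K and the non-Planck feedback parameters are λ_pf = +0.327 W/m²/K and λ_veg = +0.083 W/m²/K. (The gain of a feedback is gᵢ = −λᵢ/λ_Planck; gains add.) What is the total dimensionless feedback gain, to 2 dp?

0.14

Convert to gains: g_pf = 0.327/3 = 0.109; g_veg = 0.083/3 = 0.02767.
Total gain g = 0.13667.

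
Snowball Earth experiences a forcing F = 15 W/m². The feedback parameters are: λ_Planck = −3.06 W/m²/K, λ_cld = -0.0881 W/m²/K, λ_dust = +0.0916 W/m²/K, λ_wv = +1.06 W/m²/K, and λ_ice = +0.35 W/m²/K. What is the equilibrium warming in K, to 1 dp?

9.1 K

Net feedback parameter λ = (−3.06) + (-0.0881) + (+0.0916) + (+1.06) + (+0.35) = -1.6465 W/m²/K.
ΔT = −F/λ = −15/(-1.6465) = 9.1 K.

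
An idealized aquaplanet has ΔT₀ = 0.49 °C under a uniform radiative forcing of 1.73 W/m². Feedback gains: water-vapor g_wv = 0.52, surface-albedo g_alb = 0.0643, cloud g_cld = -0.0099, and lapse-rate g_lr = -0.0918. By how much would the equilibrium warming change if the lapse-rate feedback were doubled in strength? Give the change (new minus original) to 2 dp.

-0.14 °C

Original: g = 0.4826, ΔT = 0.49/(1−0.4826) = 0.9470 °C.
With doubled lapse-rate: g' = 0.3908, ΔT' = 0.49/(1−0.3908) = 0.8043 °C.
Change = 0.8043 − 0.9470 = -0.14 °C.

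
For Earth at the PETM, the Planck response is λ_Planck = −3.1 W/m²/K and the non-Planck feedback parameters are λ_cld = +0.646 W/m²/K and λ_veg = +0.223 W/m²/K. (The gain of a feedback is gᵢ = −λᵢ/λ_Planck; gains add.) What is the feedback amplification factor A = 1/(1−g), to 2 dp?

1.39

Convert to gains: g_cld = 0.646/3.1 = 0.2084; g_veg = 0.223/3.1 = 0.07194.
Total gain g = 0.28034.
A = 1/(1 − 0.28034) = 1.39.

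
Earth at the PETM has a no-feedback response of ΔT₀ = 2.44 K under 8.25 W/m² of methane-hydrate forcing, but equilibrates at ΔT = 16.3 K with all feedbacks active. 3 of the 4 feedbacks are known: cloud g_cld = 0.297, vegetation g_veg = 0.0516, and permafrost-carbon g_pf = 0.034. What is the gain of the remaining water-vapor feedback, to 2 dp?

Amplification A = ΔT/ΔT₀ = 16.3/2.44 = 6.68.
Total gain g = 1 − 1/A = 1 − 1/6.68 = 0.8503.
Known gains sum to 0.297 + 0.0516 + 0.034 = 0.3826.
g_wv = 0.8503 − 0.3826 = 0.47.

0.47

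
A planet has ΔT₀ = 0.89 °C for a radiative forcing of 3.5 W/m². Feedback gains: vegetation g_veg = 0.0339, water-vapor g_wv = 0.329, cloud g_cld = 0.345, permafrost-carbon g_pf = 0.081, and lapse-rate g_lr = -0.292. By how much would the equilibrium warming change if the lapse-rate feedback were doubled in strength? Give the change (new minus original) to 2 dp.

Original: g = 0.4969, ΔT = 0.89/(1−0.4969) = 1.7690 °C.
With doubled lapse-rate: g' = 0.2049, ΔT' = 0.89/(1−0.2049) = 1.1194 °C.
Change = 1.1194 − 1.7690 = -0.65 °C.

-0.65 °C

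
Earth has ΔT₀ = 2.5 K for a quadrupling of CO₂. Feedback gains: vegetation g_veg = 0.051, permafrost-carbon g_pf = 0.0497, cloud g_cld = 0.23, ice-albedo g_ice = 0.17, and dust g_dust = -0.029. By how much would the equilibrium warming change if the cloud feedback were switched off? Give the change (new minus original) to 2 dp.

Original: g = 0.4717, ΔT = 2.5/(1−0.4717) = 4.7322 K.
Without cloud: g' = 0.2417, ΔT' = 2.5/(1−0.2417) = 3.2968 K.
Change = 3.2968 − 4.7322 = -1.44 K.

-1.44 K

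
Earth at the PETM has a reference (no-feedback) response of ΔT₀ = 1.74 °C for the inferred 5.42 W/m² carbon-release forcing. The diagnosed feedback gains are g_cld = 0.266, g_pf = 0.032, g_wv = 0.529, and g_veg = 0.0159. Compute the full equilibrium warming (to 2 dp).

Total gain g = 0.266 + 0.032 + 0.529 + 0.0159 = 0.8429.
Amplification A = 1/(1 − 0.8429) = 6.365.
ΔT = 1.74 × 6.365 = 11.08 °C.

11.08 °C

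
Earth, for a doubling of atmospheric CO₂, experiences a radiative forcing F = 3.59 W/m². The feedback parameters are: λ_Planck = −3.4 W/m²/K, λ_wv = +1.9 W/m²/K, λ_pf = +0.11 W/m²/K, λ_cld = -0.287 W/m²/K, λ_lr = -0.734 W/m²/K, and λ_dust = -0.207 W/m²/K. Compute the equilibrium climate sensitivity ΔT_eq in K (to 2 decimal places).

1.37 K

Net feedback parameter λ = (−3.4) + (+1.9) + (+0.11) + (-0.287) + (-0.734) + (-0.207) = -2.618 W/m²/K.
ΔT = −F/λ = −3.59/(-2.618) = 1.37 K.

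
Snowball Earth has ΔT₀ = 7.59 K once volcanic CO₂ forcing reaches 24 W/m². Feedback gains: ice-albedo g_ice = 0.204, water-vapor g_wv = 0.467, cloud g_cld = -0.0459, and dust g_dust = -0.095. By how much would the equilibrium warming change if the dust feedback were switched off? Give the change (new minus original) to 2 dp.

4.09 K

Original: g = 0.5301, ΔT = 7.59/(1−0.5301) = 16.1524 K.
Without dust: g' = 0.6251, ΔT' = 7.59/(1−0.6251) = 20.2454 K.
Change = 20.2454 − 16.1524 = 4.09 K.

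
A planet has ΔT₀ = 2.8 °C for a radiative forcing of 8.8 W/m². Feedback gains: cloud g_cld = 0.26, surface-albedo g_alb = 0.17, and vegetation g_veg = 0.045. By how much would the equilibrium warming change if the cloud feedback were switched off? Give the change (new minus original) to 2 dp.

Original: g = 0.475, ΔT = 2.8/(1−0.475) = 5.3333 °C.
Without cloud: g' = 0.215, ΔT' = 2.8/(1−0.215) = 3.5669 °C.
Change = 3.5669 − 5.3333 = -1.77 °C.

-1.77 °C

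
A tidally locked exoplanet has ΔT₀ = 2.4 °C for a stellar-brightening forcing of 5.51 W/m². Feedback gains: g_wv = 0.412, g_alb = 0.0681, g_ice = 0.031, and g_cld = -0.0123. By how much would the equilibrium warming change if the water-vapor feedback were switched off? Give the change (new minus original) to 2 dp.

Original: g = 0.4988, ΔT = 2.4/(1−0.4988) = 4.7885 °C.
Without water-vapor: g' = 0.0868, ΔT' = 2.4/(1−0.0868) = 2.6281 °C.
Change = 2.6281 − 4.7885 = -2.16 °C.

-2.16 °C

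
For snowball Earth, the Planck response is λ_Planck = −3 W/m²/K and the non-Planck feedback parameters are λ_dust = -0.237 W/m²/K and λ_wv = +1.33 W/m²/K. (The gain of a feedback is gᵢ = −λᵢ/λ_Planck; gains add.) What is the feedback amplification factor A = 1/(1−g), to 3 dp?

Convert to gains: g_dust = -0.237/3 = -0.079; g_wv = 1.33/3 = 0.4433.
Total gain g = 0.3643.
A = 1/(1 − 0.3643) = 1.573.

1.573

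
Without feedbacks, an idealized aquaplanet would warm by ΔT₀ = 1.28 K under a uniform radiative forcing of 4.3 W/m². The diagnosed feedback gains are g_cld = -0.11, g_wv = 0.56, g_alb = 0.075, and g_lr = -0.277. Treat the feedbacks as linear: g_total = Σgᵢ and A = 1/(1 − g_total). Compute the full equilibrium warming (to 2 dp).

1.70 K

Total gain g = -0.11 + 0.56 + 0.075 − 0.277 = 0.248.
Amplification A = 1/(1 − 0.248) = 1.33.
ΔT = 1.28 × 1.33 = 1.70 K.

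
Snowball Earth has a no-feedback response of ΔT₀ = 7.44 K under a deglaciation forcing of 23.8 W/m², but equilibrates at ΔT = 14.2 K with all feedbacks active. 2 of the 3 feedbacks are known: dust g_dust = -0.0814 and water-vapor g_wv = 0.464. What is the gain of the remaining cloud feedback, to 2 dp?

Amplification A = ΔT/ΔT₀ = 14.2/7.44 = 1.909.
Total gain g = 1 − 1/A = 1 − 1/1.909 = 0.4762.
Known gains sum to -0.0814 + 0.464 = 0.3826.
g_cld = 0.4762 − 0.3826 = 0.09.

0.09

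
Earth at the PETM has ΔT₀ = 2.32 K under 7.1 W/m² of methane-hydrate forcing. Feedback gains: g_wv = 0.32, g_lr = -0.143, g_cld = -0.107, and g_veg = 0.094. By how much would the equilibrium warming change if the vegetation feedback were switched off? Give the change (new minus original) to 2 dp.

-0.28 K

Original: g = 0.164, ΔT = 2.32/(1−0.164) = 2.7751 K.
Without vegetation: g' = 0.07, ΔT' = 2.32/(1−0.07) = 2.4946 K.
Change = 2.4946 − 2.7751 = -0.28 K.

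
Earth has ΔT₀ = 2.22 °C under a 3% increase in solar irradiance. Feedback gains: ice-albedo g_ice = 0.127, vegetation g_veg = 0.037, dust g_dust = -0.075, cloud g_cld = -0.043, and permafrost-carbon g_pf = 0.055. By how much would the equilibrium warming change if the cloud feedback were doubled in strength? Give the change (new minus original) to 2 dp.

Original: g = 0.101, ΔT = 2.22/(1−0.101) = 2.4694 °C.
With doubled cloud: g' = 0.058, ΔT' = 2.22/(1−0.058) = 2.3567 °C.
Change = 2.3567 − 2.4694 = -0.11 °C.

-0.11 °C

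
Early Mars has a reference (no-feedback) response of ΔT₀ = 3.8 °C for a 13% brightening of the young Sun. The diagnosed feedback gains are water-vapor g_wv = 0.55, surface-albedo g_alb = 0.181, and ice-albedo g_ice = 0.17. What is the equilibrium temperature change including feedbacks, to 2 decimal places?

Total gain g = 0.55 + 0.181 + 0.17 = 0.901.
Amplification A = 1/(1 − 0.901) = 10.1.
ΔT = 3.8 × 10.1 = 38.38 °C.

38.38 °C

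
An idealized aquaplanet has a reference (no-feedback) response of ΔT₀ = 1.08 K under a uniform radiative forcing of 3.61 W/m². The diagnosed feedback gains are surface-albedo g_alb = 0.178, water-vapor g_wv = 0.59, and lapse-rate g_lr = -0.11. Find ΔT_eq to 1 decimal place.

Total gain g = 0.178 + 0.59 − 0.11 = 0.658.
Amplification A = 1/(1 − 0.658) = 2.924.
ΔT = 1.08 × 2.924 = 3.2 K.

3.2 K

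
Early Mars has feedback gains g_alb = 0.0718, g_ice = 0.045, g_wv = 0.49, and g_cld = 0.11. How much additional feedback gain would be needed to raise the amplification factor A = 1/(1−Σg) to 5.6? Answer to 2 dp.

Current total gain = 0.7168.
Target gain for A = 5.6: g* = 1 − 1/5.6 = 0.8214.
Additional gain needed = 0.8214 − 0.7168 = 0.10.

0.10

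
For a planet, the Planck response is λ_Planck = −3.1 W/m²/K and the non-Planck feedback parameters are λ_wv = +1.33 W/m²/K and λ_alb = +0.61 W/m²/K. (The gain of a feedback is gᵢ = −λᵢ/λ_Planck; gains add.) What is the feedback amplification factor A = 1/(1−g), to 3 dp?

Convert to gains: g_wv = 1.33/3.1 = 0.429; g_alb = 0.61/3.1 = 0.1968.
Total gain g = 0.6258.
A = 1/(1 − 0.6258) = 2.672.

2.672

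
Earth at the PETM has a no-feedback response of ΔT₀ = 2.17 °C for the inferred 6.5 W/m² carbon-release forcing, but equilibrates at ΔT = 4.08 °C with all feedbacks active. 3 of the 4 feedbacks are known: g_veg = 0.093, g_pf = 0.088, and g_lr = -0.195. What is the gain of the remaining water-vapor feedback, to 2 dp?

0.48

Amplification A = ΔT/ΔT₀ = 4.08/2.17 = 1.88.
Total gain g = 1 − 1/A = 1 − 1/1.88 = 0.4681.
Known gains sum to 0.093 + 0.088 − 0.195 = -0.014.
g_wv = 0.4681 + 0.014 = 0.48.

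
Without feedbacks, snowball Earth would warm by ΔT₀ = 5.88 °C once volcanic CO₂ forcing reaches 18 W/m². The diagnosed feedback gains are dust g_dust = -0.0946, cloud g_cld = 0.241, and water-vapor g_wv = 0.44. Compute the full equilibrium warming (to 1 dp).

14.2 °C

Total gain g = -0.0946 + 0.241 + 0.44 = 0.5864.
Amplification A = 1/(1 − 0.5864) = 2.418.
ΔT = 5.88 × 2.418 = 14.2 °C.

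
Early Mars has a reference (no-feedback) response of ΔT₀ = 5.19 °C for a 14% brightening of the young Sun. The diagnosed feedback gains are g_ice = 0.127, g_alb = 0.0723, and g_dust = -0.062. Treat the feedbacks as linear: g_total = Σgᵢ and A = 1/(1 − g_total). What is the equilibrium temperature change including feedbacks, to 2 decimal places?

Total gain g = 0.127 + 0.0723 − 0.062 = 0.1373.
Amplification A = 1/(1 − 0.1373) = 1.159.
ΔT = 5.19 × 1.159 = 6.02 °C.

6.02 °C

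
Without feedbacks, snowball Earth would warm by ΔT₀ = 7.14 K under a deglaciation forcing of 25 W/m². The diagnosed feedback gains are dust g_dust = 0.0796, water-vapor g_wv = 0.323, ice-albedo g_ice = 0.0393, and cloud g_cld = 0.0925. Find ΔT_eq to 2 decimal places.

15.34 K

Total gain g = 0.0796 + 0.323 + 0.0393 + 0.0925 = 0.5344.
Amplification A = 1/(1 − 0.5344) = 2.148.
ΔT = 7.14 × 2.148 = 15.34 K.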